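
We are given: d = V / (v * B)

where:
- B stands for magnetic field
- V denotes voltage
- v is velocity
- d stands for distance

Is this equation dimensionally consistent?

Yes

B (magnetic field) has dimensions [I^-1 M T^-2].
V (voltage) has dimensions [I^-1 L^2 M T^-3].
v (velocity) has dimensions [L T^-1].
d (distance) has dimensions [L].

Left side: [L]
Right side: [L]

Both sides have the same dimensions, so the equation is dimensionally consistent.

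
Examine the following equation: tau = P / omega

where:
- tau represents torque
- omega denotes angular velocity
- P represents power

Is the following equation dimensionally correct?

Yes

tau (torque) has dimensions [L^2 M T^-2].
omega (angular velocity) has dimensions [T^-1].
P (power) has dimensions [L^2 M T^-3].

Left side: [L^2 M T^-2]
Right side: [L^2 M T^-2]

Both sides have the same dimensions, so the equation is dimensionally consistent.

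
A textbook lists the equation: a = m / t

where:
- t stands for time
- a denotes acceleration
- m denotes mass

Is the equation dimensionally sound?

No

t (time) has dimensions [T].
a (acceleration) has dimensions [L T^-2].
m (mass) has dimensions [M].

Left side: [L T^-2]
Right side: [M T^-1]

The two sides have different dimensions, so the equation is NOT dimensionally consistent.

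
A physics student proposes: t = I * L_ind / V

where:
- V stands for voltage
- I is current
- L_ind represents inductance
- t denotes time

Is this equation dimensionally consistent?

Yes

V (voltage) has dimensions [I^-1 L^2 M T^-3].
I (current) has dimensions [I].
L_ind (inductance) has dimensions [I^-2 L^2 M T^-2].
t (time) has dimensions [T].

Left side: [T]
Right side: [T]

Both sides have the same dimensions, so the equation is dimensionally consistent.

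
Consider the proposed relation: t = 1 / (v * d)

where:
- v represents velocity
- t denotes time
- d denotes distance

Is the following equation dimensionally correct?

No

v (velocity) has dimensions [L T^-1].
t (time) has dimensions [T].
d (distance) has dimensions [L].

Left side: [T]
Right side: [L^-2 T]

The two sides have different dimensions, so the equation is NOT dimensionally consistent.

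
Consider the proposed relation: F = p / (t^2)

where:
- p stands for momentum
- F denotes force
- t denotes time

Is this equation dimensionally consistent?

No

p (momentum) has dimensions [L M T^-1].
F (force) has dimensions [L M T^-2].
t (time) has dimensions [T].

Left side: [L M T^-2]
Right side: [L M T^-3]

The two sides have different dimensions, so the equation is NOT dimensionally consistent.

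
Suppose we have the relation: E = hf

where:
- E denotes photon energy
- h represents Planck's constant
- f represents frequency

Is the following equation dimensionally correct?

Yes

E (photon energy) has dimensions [L^2 M T^-2].
h (Planck's constant) has dimensions [L^2 M T^-1].
f (frequency) has dimensions [T^-1].

Left side: [L^2 M T^-2]
Right side: [L^2 M T^-2]

Both sides have the same dimensions, so the equation is dimensionally consistent.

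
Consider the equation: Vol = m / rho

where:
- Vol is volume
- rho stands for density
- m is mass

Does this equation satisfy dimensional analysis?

Yes

Vol (volume) has dimensions [L^3].
rho (density) has dimensions [L^-3 M].
m (mass) has dimensions [M].

Left side: [L^3]
Right side: [L^3]

Both sides have the same dimensions, so the equation is dimensionally consistent.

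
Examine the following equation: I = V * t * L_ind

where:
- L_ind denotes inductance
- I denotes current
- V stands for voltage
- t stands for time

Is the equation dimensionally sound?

No

L_ind (inductance) has dimensions [I^-2 L^2 M T^-2].
I (current) has dimensions [I].
V (voltage) has dimensions [I^-1 L^2 M T^-3].
t (time) has dimensions [T].

Left side: [I]
Right side: [I^-3 L^4 M^2 T^-4]

The two sides have different dimensions, so the equation is NOT dimensionally consistent.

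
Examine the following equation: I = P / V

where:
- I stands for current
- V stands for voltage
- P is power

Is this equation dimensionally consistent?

Yes

I (current) has dimensions [I].
V (voltage) has dimensions [I^-1 L^2 M T^-3].
P (power) has dimensions [L^2 M T^-3].

Left side: [I]
Right side: [I]

Both sides have the same dimensions, so the equation is dimensionally consistent.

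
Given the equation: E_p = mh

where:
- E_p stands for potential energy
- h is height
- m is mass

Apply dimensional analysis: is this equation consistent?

No

E_p (potential energy) has dimensions [L^2 M T^-2].
h (height) has dimensions [L].
m (mass) has dimensions [M].

Left side: [L^2 M T^-2]
Right side: [L M]

The two sides have different dimensions, so the equation is NOT dimensionally consistent.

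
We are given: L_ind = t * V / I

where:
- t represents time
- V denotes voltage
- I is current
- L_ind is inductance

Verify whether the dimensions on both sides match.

Yes

t (time) has dimensions [T].
V (voltage) has dimensions [I^-1 L^2 M T^-3].
I (current) has dimensions [I].
L_ind (inductance) has dimensions [I^-2 L^2 M T^-2].

Left side: [I^-2 L^2 M T^-2]
Right side: [I^-2 L^2 M T^-2]

Both sides have the same dimensions, so the equation is dimensionally consistent.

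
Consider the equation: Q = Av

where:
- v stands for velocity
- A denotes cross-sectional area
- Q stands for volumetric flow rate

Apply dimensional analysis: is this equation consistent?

Yes

v (velocity) has dimensions [L T^-1].
A (cross-sectional area) has dimensions [L^2].
Q (volumetric flow rate) has dimensions [L^3 T^-1].

Left side: [L^3 T^-1]
Right side: [L^3 T^-1]

Both sides have the same dimensions, so the equation is dimensionally consistent.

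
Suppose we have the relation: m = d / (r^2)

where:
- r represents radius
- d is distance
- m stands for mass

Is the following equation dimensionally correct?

No

r (radius) has dimensions [L].
d (distance) has dimensions [L].
m (mass) has dimensions [M].

Left side: [M]
Right side: [L^-1]

The two sides have different dimensions, so the equation is NOT dimensionally consistent.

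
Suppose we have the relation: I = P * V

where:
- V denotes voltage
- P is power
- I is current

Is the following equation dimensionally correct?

No

V (voltage) has dimensions [I^-1 L^2 M T^-3].
P (power) has dimensions [L^2 M T^-3].
I (current) has dimensions [I].

Left side: [I]
Right side: [I^-1 L^4 M^2 T^-6]

The two sides have different dimensions, so the equation is NOT dimensionally consistent.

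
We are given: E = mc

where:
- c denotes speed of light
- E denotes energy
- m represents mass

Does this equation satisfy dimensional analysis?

No

c (speed of light) has dimensions [L T^-1].
E (energy) has dimensions [L^2 M T^-2].
m (mass) has dimensions [M].

Left side: [L^2 M T^-2]
Right side: [L M T^-1]

The two sides have different dimensions, so the equation is NOT dimensionally consistent.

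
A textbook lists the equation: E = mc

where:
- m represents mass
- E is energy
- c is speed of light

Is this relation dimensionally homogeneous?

No

m (mass) has dimensions [M].
E (energy) has dimensions [L^2 M T^-2].
c (speed of light) has dimensions [L T^-1].

Left side: [L^2 M T^-2]
Right side: [L M T^-1]

The two sides have different dimensions, so the equation is NOT dimensionally consistent.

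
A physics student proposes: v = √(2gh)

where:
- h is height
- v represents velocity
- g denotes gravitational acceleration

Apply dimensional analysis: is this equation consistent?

Yes

h (height) has dimensions [L].
v (velocity) has dimensions [L T^-1].
g (gravitational acceleration) has dimensions [L T^-2].

Left side: [L T^-1]
Right side: [L T^-1]

Both sides have the same dimensions, so the equation is dimensionally consistent.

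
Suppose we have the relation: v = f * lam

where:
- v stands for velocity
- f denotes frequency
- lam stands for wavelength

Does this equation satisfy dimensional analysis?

Yes

v (velocity) has dimensions [L T^-1].
f (frequency) has dimensions [T^-1].
lam (wavelength) has dimensions [L].

Left side: [L T^-1]
Right side: [L T^-1]

Both sides have the same dimensions, so the equation is dimensionally consistent.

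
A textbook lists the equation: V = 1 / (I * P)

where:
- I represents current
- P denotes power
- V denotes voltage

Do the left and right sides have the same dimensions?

No

I (current) has dimensions [I].
P (power) has dimensions [L^2 M T^-3].
V (voltage) has dimensions [I^-1 L^2 M T^-3].

Left side: [I^-1 L^2 M T^-3]
Right side: [I^-1 L^-2 M^-1 T^3]

The two sides have different dimensions, so the equation is NOT dimensionally consistent.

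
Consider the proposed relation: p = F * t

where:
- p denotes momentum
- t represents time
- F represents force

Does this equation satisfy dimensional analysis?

Yes

p (momentum) has dimensions [L M T^-1].
t (time) has dimensions [T].
F (force) has dimensions [L M T^-2].

Left side: [L M T^-1]
Right side: [L M T^-1]

Both sides have the same dimensions, so the equation is dimensionally consistent.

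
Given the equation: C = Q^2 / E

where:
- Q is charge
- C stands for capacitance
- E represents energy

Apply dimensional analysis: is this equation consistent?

Yes

Q (charge) has dimensions [I T].
C (capacitance) has dimensions [I^2 L^-2 M^-1 T^4].
E (energy) has dimensions [L^2 M T^-2].

Left side: [I^2 L^-2 M^-1 T^4]
Right side: [I^2 L^-2 M^-1 T^4]

Both sides have the same dimensions, so the equation is dimensionally consistent.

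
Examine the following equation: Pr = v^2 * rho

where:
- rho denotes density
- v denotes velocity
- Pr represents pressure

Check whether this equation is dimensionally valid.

Yes

rho (density) has dimensions [L^-3 M].
v (velocity) has dimensions [L T^-1].
Pr (pressure) has dimensions [L^-1 M T^-2].

Left side: [L^-1 M T^-2]
Right side: [L^-1 M T^-2]

Both sides have the same dimensions, so the equation is dimensionally consistent.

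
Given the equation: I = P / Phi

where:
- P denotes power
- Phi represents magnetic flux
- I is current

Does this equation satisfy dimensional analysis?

No

P (power) has dimensions [L^2 M T^-3].
Phi (magnetic flux) has dimensions [I^-1 L^2 M T^-2].
I (current) has dimensions [I].

Left side: [I]
Right side: [I T^-1]

The two sides have different dimensions, so the equation is NOT dimensionally consistent.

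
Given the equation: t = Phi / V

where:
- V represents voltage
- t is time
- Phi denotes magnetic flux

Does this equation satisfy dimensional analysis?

Yes

V (voltage) has dimensions [I^-1 L^2 M T^-3].
t (time) has dimensions [T].
Phi (magnetic flux) has dimensions [I^-1 L^2 M T^-2].

Left side: [T]
Right side: [T]

Both sides have the same dimensions, so the equation is dimensionally consistent.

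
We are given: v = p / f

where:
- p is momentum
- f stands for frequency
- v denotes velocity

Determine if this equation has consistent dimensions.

No

p (momentum) has dimensions [L M T^-1].
f (frequency) has dimensions [T^-1].
v (velocity) has dimensions [L T^-1].

Left side: [L T^-1]
Right side: [L M]

The two sides have different dimensions, so the equation is NOT dimensionally consistent.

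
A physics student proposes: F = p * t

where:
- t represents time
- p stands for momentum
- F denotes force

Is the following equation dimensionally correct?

No

t (time) has dimensions [T].
p (momentum) has dimensions [L M T^-1].
F (force) has dimensions [L M T^-2].

Left side: [L M T^-2]
Right side: [L M]

The two sides have different dimensions, so the equation is NOT dimensionally consistent.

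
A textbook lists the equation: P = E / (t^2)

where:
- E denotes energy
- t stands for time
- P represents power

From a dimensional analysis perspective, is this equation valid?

No

E (energy) has dimensions [L^2 M T^-2].
t (time) has dimensions [T].
P (power) has dimensions [L^2 M T^-3].

Left side: [L^2 M T^-3]
Right side: [L^2 M T^-4]

The two sides have different dimensions, so the equation is NOT dimensionally consistent.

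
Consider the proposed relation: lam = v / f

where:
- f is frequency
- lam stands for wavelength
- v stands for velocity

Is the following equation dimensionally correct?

Yes

f (frequency) has dimensions [T^-1].
lam (wavelength) has dimensions [L].
v (velocity) has dimensions [L T^-1].

Left side: [L]
Right side: [L]

Both sides have the same dimensions, so the equation is dimensionally consistent.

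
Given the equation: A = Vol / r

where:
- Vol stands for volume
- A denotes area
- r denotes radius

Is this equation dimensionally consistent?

Yes

Vol (volume) has dimensions [L^3].
A (area) has dimensions [L^2].
r (radius) has dimensions [L].

Left side: [L^2]
Right side: [L^2]

Both sides have the same dimensions, so the equation is dimensionally consistent.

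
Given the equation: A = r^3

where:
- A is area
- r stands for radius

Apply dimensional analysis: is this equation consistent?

No

A (area) has dimensions [L^2].
r (radius) has dimensions [L].

Left side: [L^2]
Right side: [L^3]

The two sides have different dimensions, so the equation is NOT dimensionally consistent.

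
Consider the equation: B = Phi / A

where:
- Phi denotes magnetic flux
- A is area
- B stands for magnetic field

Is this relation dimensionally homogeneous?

Yes

Phi (magnetic flux) has dimensions [I^-1 L^2 M T^-2].
A (area) has dimensions [L^2].
B (magnetic field) has dimensions [I^-1 M T^-2].

Left side: [I^-1 M T^-2]
Right side: [I^-1 M T^-2]

Both sides have the same dimensions, so the equation is dimensionally consistent.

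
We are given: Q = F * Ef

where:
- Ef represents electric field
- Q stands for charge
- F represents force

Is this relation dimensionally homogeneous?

No

Ef (electric field) has dimensions [I^-1 L M T^-3].
Q (charge) has dimensions [I T].
F (force) has dimensions [L M T^-2].

Left side: [I T]
Right side: [I^-1 L^2 M^2 T^-5]

The two sides have different dimensions, so the equation is NOT dimensionally consistent.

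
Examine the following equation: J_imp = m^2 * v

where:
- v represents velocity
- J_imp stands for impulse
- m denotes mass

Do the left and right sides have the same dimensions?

No

v (velocity) has dimensions [L T^-1].
J_imp (impulse) has dimensions [L M T^-1].
m (mass) has dimensions [M].

Left side: [L M T^-1]
Right side: [L M^2 T^-1]

The two sides have different dimensions, so the equation is NOT dimensionally consistent.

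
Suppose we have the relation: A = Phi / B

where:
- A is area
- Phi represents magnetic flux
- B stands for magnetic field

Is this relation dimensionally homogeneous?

Yes

A (area) has dimensions [L^2].
Phi (magnetic flux) has dimensions [I^-1 L^2 M T^-2].
B (magnetic field) has dimensions [I^-1 M T^-2].

Left side: [L^2]
Right side: [L^2]

Both sides have the same dimensions, so the equation is dimensionally consistent.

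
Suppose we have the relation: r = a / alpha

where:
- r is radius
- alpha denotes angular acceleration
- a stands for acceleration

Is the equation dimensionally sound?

Yes

r (radius) has dimensions [L].
alpha (angular acceleration) has dimensions [T^-2].
a (acceleration) has dimensions [L T^-2].

Left side: [L]
Right side: [L]

Both sides have the same dimensions, so the equation is dimensionally consistent.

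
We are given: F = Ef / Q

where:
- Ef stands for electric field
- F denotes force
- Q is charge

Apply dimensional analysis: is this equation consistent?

No

Ef (electric field) has dimensions [I^-1 L M T^-3].
F (force) has dimensions [L M T^-2].
Q (charge) has dimensions [I T].

Left side: [L M T^-2]
Right side: [I^-2 L M T^-4]

The two sides have different dimensions, so the equation is NOT dimensionally consistent.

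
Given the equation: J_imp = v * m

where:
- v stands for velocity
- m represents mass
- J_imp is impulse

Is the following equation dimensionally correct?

Yes

v (velocity) has dimensions [L T^-1].
m (mass) has dimensions [M].
J_imp (impulse) has dimensions [L M T^-1].

Left side: [L M T^-1]
Right side: [L M T^-1]

Both sides have the same dimensions, so the equation is dimensionally consistent.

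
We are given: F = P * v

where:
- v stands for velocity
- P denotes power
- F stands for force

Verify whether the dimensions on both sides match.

No

v (velocity) has dimensions [L T^-1].
P (power) has dimensions [L^2 M T^-3].
F (force) has dimensions [L M T^-2].

Left side: [L M T^-2]
Right side: [L^3 M T^-4]

The two sides have different dimensions, so the equation is NOT dimensionally consistent.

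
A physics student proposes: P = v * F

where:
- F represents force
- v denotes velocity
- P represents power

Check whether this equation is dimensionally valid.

Yes

F (force) has dimensions [L M T^-2].
v (velocity) has dimensions [L T^-1].
P (power) has dimensions [L^2 M T^-3].

Left side: [L^2 M T^-3]
Right side: [L^2 M T^-3]

Both sides have the same dimensions, so the equation is dimensionally consistent.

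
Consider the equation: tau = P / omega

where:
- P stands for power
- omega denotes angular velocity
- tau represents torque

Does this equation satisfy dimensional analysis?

Yes

P (power) has dimensions [L^2 M T^-3].
omega (angular velocity) has dimensions [T^-1].
tau (torque) has dimensions [L^2 M T^-2].

Left side: [L^2 M T^-2]
Right side: [L^2 M T^-2]

Both sides have the same dimensions, so the equation is dimensionally consistent.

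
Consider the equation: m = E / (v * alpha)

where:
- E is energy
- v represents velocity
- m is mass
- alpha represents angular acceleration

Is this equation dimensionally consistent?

No

E (energy) has dimensions [L^2 M T^-2].
v (velocity) has dimensions [L T^-1].
m (mass) has dimensions [M].
alpha (angular acceleration) has dimensions [T^-2].

Left side: [M]
Right side: [L M T]

The two sides have different dimensions, so the equation is NOT dimensionally consistent.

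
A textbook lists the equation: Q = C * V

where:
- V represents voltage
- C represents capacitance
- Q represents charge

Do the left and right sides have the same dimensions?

Yes

V (voltage) has dimensions [I^-1 L^2 M T^-3].
C (capacitance) has dimensions [I^2 L^-2 M^-1 T^4].
Q (charge) has dimensions [I T].

Left side: [I T]
Right side: [I T]

Both sides have the same dimensions, so the equation is dimensionally consistent.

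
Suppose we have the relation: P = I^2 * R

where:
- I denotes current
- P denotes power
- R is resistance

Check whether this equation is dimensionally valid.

Yes

I (current) has dimensions [I].
P (power) has dimensions [L^2 M T^-3].
R (resistance) has dimensions [I^-2 L^2 M T^-3].

Left side: [L^2 M T^-3]
Right side: [L^2 M T^-3]

Both sides have the same dimensions, so the equation is dimensionally consistent.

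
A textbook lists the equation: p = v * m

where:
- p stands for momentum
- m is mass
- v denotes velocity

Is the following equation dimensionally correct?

Yes

p (momentum) has dimensions [L M T^-1].
m (mass) has dimensions [M].
v (velocity) has dimensions [L T^-1].

Left side: [L M T^-1]
Right side: [L M T^-1]

Both sides have the same dimensions, so the equation is dimensionally consistent.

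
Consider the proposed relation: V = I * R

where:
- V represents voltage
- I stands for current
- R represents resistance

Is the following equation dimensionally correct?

Yes

V (voltage) has dimensions [I^-1 L^2 M T^-3].
I (current) has dimensions [I].
R (resistance) has dimensions [I^-2 L^2 M T^-3].

Left side: [I^-1 L^2 M T^-3]
Right side: [I^-1 L^2 M T^-3]

Both sides have the same dimensions, so the equation is dimensionally consistent.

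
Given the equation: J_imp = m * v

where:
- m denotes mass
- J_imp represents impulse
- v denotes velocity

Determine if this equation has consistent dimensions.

Yes

m (mass) has dimensions [M].
J_imp (impulse) has dimensions [L M T^-1].
v (velocity) has dimensions [L T^-1].

Left side: [L M T^-1]
Right side: [L M T^-1]

Both sides have the same dimensions, so the equation is dimensionally consistent.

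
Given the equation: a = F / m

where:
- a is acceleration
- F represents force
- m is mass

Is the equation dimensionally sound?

Yes

a (acceleration) has dimensions [L T^-2].
F (force) has dimensions [L M T^-2].
m (mass) has dimensions [M].

Left side: [L T^-2]
Right side: [L T^-2]

Both sides have the same dimensions, so the equation is dimensionally consistent.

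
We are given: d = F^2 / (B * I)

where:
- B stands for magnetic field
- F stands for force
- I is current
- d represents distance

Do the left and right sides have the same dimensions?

No

B (magnetic field) has dimensions [I^-1 M T^-2].
F (force) has dimensions [L M T^-2].
I (current) has dimensions [I].
d (distance) has dimensions [L].

Left side: [L]
Right side: [L^2 M T^-2]

The two sides have different dimensions, so the equation is NOT dimensionally consistent.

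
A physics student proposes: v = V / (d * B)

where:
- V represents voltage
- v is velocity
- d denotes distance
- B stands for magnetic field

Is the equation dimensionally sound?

Yes

V (voltage) has dimensions [I^-1 L^2 M T^-3].
v (velocity) has dimensions [L T^-1].
d (distance) has dimensions [L].
B (magnetic field) has dimensions [I^-1 M T^-2].

Left side: [L T^-1]
Right side: [L T^-1]

Both sides have the same dimensions, so the equation is dimensionally consistent.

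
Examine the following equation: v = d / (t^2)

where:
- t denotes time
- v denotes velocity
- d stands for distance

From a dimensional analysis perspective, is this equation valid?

No

t (time) has dimensions [T].
v (velocity) has dimensions [L T^-1].
d (distance) has dimensions [L].

Left side: [L T^-1]
Right side: [L T^-2]

The two sides have different dimensions, so the equation is NOT dimensionally consistent.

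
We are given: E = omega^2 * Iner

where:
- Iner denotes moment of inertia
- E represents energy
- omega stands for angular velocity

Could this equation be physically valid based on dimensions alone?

Yes

Iner (moment of inertia) has dimensions [L^2 M].
E (energy) has dimensions [L^2 M T^-2].
omega (angular velocity) has dimensions [T^-1].

Left side: [L^2 M T^-2]
Right side: [L^2 M T^-2]

Both sides have the same dimensions, so the equation is dimensionally consistent.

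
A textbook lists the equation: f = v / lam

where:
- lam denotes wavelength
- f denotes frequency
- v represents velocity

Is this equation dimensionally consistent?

Yes

lam (wavelength) has dimensions [L].
f (frequency) has dimensions [T^-1].
v (velocity) has dimensions [L T^-1].

Left side: [T^-1]
Right side: [T^-1]

Both sides have the same dimensions, so the equation is dimensionally consistent.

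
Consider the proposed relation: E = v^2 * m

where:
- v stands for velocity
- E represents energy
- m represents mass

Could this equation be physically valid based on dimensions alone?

Yes

v (velocity) has dimensions [L T^-1].
E (energy) has dimensions [L^2 M T^-2].
m (mass) has dimensions [M].

Left side: [L^2 M T^-2]
Right side: [L^2 M T^-2]

Both sides have the same dimensions, so the equation is dimensionally consistent.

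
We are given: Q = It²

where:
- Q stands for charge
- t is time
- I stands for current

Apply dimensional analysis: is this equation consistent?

No

Q (charge) has dimensions [I T].
t (time) has dimensions [T].
I (current) has dimensions [I].

Left side: [I T]
Right side: [I T^2]

The two sides have different dimensions, so the equation is NOT dimensionally consistent.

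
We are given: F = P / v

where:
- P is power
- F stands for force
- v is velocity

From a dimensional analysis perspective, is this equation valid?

Yes

P (power) has dimensions [L^2 M T^-3].
F (force) has dimensions [L M T^-2].
v (velocity) has dimensions [L T^-1].

Left side: [L M T^-2]
Right side: [L M T^-2]

Both sides have the same dimensions, so the equation is dimensionally consistent.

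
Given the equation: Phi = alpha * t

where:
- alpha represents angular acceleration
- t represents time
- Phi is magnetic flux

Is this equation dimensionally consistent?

No

alpha (angular acceleration) has dimensions [T^-2].
t (time) has dimensions [T].
Phi (magnetic flux) has dimensions [I^-1 L^2 M T^-2].

Left side: [I^-1 L^2 M T^-2]
Right side: [T^-1]

The two sides have different dimensions, so the equation is NOT dimensionally consistent.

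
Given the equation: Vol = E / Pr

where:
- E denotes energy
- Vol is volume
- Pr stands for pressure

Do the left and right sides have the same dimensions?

Yes

E (energy) has dimensions [L^2 M T^-2].
Vol (volume) has dimensions [L^3].
Pr (pressure) has dimensions [L^-1 M T^-2].

Left side: [L^3]
Right side: [L^3]

Both sides have the same dimensions, so the equation is dimensionally consistent.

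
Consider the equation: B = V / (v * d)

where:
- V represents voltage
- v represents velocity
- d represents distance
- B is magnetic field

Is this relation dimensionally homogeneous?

Yes

V (voltage) has dimensions [I^-1 L^2 M T^-3].
v (velocity) has dimensions [L T^-1].
d (distance) has dimensions [L].
B (magnetic field) has dimensions [I^-1 M T^-2].

Left side: [I^-1 M T^-2]
Right side: [I^-1 M T^-2]

Both sides have the same dimensions, so the equation is dimensionally consistent.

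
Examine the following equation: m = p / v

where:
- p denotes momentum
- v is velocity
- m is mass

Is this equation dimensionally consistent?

Yes

p (momentum) has dimensions [L M T^-1].
v (velocity) has dimensions [L T^-1].
m (mass) has dimensions [M].

Left side: [M]
Right side: [M]

Both sides have the same dimensions, so the equation is dimensionally consistent.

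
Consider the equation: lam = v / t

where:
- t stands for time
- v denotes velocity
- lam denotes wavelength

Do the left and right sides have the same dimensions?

No

t (time) has dimensions [T].
v (velocity) has dimensions [L T^-1].
lam (wavelength) has dimensions [L].

Left side: [L]
Right side: [L T^-2]

The two sides have different dimensions, so the equation is NOT dimensionally consistent.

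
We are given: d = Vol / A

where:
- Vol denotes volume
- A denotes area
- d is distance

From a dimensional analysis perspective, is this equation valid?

Yes

Vol (volume) has dimensions [L^3].
A (area) has dimensions [L^2].
d (distance) has dimensions [L].

Left side: [L]
Right side: [L]

Both sides have the same dimensions, so the equation is dimensionally consistent.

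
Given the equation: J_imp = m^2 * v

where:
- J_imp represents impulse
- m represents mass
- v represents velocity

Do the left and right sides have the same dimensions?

No

J_imp (impulse) has dimensions [L M T^-1].
m (mass) has dimensions [M].
v (velocity) has dimensions [L T^-1].

Left side: [L M T^-1]
Right side: [L M^2 T^-1]

The two sides have different dimensions, so the equation is NOT dimensionally consistent.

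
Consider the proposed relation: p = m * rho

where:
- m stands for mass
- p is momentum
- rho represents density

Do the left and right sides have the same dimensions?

No

m (mass) has dimensions [M].
p (momentum) has dimensions [L M T^-1].
rho (density) has dimensions [L^-3 M].

Left side: [L M T^-1]
Right side: [L^-3 M^2]

The two sides have different dimensions, so the equation is NOT dimensionally consistent.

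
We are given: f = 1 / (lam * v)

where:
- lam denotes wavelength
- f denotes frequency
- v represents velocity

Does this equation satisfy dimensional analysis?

No

lam (wavelength) has dimensions [L].
f (frequency) has dimensions [T^-1].
v (velocity) has dimensions [L T^-1].

Left side: [T^-1]
Right side: [L^-2 T]

The two sides have different dimensions, so the equation is NOT dimensionally consistent.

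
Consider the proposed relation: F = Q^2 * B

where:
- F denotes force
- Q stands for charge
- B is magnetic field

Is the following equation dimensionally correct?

No

F (force) has dimensions [L M T^-2].
Q (charge) has dimensions [I T].
B (magnetic field) has dimensions [I^-1 M T^-2].

Left side: [L M T^-2]
Right side: [I M]

The two sides have different dimensions, so the equation is NOT dimensionally consistent.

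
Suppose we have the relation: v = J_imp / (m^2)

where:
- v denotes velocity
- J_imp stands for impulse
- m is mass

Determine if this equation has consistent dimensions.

No

v (velocity) has dimensions [L T^-1].
J_imp (impulse) has dimensions [L M T^-1].
m (mass) has dimensions [M].

Left side: [L T^-1]
Right side: [L M^-1 T^-1]

The two sides have different dimensions, so the equation is NOT dimensionally consistent.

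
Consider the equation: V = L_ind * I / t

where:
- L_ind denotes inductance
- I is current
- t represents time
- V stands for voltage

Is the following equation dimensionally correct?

Yes

L_ind (inductance) has dimensions [I^-2 L^2 M T^-2].
I (current) has dimensions [I].
t (time) has dimensions [T].
V (voltage) has dimensions [I^-1 L^2 M T^-3].

Left side: [I^-1 L^2 M T^-3]
Right side: [I^-1 L^2 M T^-3]

Both sides have the same dimensions, so the equation is dimensionally consistent.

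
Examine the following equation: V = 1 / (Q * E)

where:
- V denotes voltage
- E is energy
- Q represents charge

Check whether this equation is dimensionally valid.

No

V (voltage) has dimensions [I^-1 L^2 M T^-3].
E (energy) has dimensions [L^2 M T^-2].
Q (charge) has dimensions [I T].

Left side: [I^-1 L^2 M T^-3]
Right side: [I^-1 L^-2 M^-1 T]

The two sides have different dimensions, so the equation is NOT dimensionally consistent.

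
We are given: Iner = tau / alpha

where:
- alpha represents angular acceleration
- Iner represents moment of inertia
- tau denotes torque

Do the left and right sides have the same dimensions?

Yes

alpha (angular acceleration) has dimensions [T^-2].
Iner (moment of inertia) has dimensions [L^2 M].
tau (torque) has dimensions [L^2 M T^-2].

Left side: [L^2 M]
Right side: [L^2 M]

Both sides have the same dimensions, so the equation is dimensionally consistent.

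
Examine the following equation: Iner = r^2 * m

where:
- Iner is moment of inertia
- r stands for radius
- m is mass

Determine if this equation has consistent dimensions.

Yes

Iner (moment of inertia) has dimensions [L^2 M].
r (radius) has dimensions [L].
m (mass) has dimensions [M].

Left side: [L^2 M]
Right side: [L^2 M]

Both sides have the same dimensions, so the equation is dimensionally consistent.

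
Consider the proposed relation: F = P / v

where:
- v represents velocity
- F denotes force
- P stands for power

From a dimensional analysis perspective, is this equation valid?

Yes

v (velocity) has dimensions [L T^-1].
F (force) has dimensions [L M T^-2].
P (power) has dimensions [L^2 M T^-3].

Left side: [L M T^-2]
Right side: [L M T^-2]

Both sides have the same dimensions, so the equation is dimensionally consistent.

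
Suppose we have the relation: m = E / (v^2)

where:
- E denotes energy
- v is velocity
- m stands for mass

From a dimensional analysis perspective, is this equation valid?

Yes

E (energy) has dimensions [L^2 M T^-2].
v (velocity) has dimensions [L T^-1].
m (mass) has dimensions [M].

Left side: [M]
Right side: [M]

Both sides have the same dimensions, so the equation is dimensionally consistent.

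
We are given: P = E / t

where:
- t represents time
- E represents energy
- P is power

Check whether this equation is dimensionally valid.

Yes

t (time) has dimensions [T].
E (energy) has dimensions [L^2 M T^-2].
P (power) has dimensions [L^2 M T^-3].

Left side: [L^2 M T^-3]
Right side: [L^2 M T^-3]

Both sides have the same dimensions, so the equation is dimensionally consistent.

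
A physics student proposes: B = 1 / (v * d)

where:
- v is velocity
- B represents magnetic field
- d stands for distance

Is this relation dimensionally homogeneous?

No

v (velocity) has dimensions [L T^-1].
B (magnetic field) has dimensions [I^-1 M T^-2].
d (distance) has dimensions [L].

Left side: [I^-1 M T^-2]
Right side: [L^-2 T]

The two sides have different dimensions, so the equation is NOT dimensionally consistent.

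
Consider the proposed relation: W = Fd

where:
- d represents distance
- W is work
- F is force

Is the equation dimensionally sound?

Yes

d (distance) has dimensions [L].
W (work) has dimensions [L^2 M T^-2].
F (force) has dimensions [L M T^-2].

Left side: [L^2 M T^-2]
Right side: [L^2 M T^-2]

Both sides have the same dimensions, so the equation is dimensionally consistent.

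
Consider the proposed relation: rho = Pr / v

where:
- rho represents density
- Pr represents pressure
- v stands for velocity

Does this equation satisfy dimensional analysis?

No

rho (density) has dimensions [L^-3 M].
Pr (pressure) has dimensions [L^-1 M T^-2].
v (velocity) has dimensions [L T^-1].

Left side: [L^-3 M]
Right side: [L^-2 M T^-1]

The two sides have different dimensions, so the equation is NOT dimensionally consistent.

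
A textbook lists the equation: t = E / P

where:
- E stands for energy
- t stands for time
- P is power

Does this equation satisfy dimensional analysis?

Yes

E (energy) has dimensions [L^2 M T^-2].
t (time) has dimensions [T].
P (power) has dimensions [L^2 M T^-3].

Left side: [T]
Right side: [T]

Both sides have the same dimensions, so the equation is dimensionally consistent.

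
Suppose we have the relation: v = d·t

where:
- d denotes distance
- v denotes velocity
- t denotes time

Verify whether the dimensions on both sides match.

No

d (distance) has dimensions [L].
v (velocity) has dimensions [L T^-1].
t (time) has dimensions [T].

Left side: [L T^-1]
Right side: [L T]

The two sides have different dimensions, so the equation is NOT dimensionally consistent.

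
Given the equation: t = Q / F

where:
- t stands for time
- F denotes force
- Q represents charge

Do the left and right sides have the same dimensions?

No

t (time) has dimensions [T].
F (force) has dimensions [L M T^-2].
Q (charge) has dimensions [I T].

Left side: [T]
Right side: [I L^-1 M^-1 T^3]

The two sides have different dimensions, so the equation is NOT dimensionally consistent.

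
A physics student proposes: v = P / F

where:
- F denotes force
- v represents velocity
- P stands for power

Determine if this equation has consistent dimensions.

Yes

F (force) has dimensions [L M T^-2].
v (velocity) has dimensions [L T^-1].
P (power) has dimensions [L^2 M T^-3].

Left side: [L T^-1]
Right side: [L T^-1]

Both sides have the same dimensions, so the equation is dimensionally consistent.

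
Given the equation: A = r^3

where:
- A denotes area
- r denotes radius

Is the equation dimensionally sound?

No

A (area) has dimensions [L^2].
r (radius) has dimensions [L].

Left side: [L^2]
Right side: [L^3]

The two sides have different dimensions, so the equation is NOT dimensionally consistent.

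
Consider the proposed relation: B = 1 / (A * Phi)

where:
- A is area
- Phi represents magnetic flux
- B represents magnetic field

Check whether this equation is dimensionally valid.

No

A (area) has dimensions [L^2].
Phi (magnetic flux) has dimensions [I^-1 L^2 M T^-2].
B (magnetic field) has dimensions [I^-1 M T^-2].

Left side: [I^-1 M T^-2]
Right side: [I L^-4 M^-1 T^2]

The two sides have different dimensions, so the equation is NOT dimensionally consistent.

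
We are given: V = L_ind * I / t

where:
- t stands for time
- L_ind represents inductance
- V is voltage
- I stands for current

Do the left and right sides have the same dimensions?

Yes

t (time) has dimensions [T].
L_ind (inductance) has dimensions [I^-2 L^2 M T^-2].
V (voltage) has dimensions [I^-1 L^2 M T^-3].
I (current) has dimensions [I].

Left side: [I^-1 L^2 M T^-3]
Right side: [I^-1 L^2 M T^-3]

Both sides have the same dimensions, so the equation is dimensionally consistent.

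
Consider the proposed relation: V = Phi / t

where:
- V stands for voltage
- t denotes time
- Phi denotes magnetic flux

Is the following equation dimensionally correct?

Yes

V (voltage) has dimensions [I^-1 L^2 M T^-3].
t (time) has dimensions [T].
Phi (magnetic flux) has dimensions [I^-1 L^2 M T^-2].

Left side: [I^-1 L^2 M T^-3]
Right side: [I^-1 L^2 M T^-3]

Both sides have the same dimensions, so the equation is dimensionally consistent.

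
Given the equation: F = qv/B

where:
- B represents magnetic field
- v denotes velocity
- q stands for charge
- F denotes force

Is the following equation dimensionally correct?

No

B (magnetic field) has dimensions [I^-1 M T^-2].
v (velocity) has dimensions [L T^-1].
q (charge) has dimensions [I T].
F (force) has dimensions [L M T^-2].

Left side: [L M T^-2]
Right side: [I^2 L M^-1 T^2]

The two sides have different dimensions, so the equation is NOT dimensionally consistent.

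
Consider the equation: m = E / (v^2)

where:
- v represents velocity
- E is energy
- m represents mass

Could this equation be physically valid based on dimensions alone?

Yes

v (velocity) has dimensions [L T^-1].
E (energy) has dimensions [L^2 M T^-2].
m (mass) has dimensions [M].

Left side: [M]
Right side: [M]

Both sides have the same dimensions, so the equation is dimensionally consistent.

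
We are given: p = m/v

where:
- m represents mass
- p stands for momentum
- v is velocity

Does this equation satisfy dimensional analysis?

No

m (mass) has dimensions [M].
p (momentum) has dimensions [L M T^-1].
v (velocity) has dimensions [L T^-1].

Left side: [L M T^-1]
Right side: [L^-1 M T]

The two sides have different dimensions, so the equation is NOT dimensionally consistent.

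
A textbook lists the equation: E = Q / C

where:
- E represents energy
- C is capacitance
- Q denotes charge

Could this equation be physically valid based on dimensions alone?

No

E (energy) has dimensions [L^2 M T^-2].
C (capacitance) has dimensions [I^2 L^-2 M^-1 T^4].
Q (charge) has dimensions [I T].

Left side: [L^2 M T^-2]
Right side: [I^-1 L^2 M T^-3]

The two sides have different dimensions, so the equation is NOT dimensionally consistent.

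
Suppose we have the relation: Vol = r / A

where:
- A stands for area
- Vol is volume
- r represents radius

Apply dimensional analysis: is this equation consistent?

No

A (area) has dimensions [L^2].
Vol (volume) has dimensions [L^3].
r (radius) has dimensions [L].

Left side: [L^3]
Right side: [L^-1]

The two sides have different dimensions, so the equation is NOT dimensionally consistent.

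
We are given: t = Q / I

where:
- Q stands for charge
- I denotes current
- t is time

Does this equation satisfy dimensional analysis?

Yes

Q (charge) has dimensions [I T].
I (current) has dimensions [I].
t (time) has dimensions [T].

Left side: [T]
Right side: [T]

Both sides have the same dimensions, so the equation is dimensionally consistent.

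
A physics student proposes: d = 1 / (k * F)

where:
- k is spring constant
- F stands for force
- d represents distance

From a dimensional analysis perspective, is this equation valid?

No

k (spring constant) has dimensions [M T^-2].
F (force) has dimensions [L M T^-2].
d (distance) has dimensions [L].

Left side: [L]
Right side: [L^-1 M^-2 T^4]

The two sides have different dimensions, so the equation is NOT dimensionally consistent.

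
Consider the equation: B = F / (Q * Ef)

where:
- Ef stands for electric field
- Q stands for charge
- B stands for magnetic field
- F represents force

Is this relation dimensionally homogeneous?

No

Ef (electric field) has dimensions [I^-1 L M T^-3].
Q (charge) has dimensions [I T].
B (magnetic field) has dimensions [I^-1 M T^-2].
F (force) has dimensions [L M T^-2].

Left side: [I^-1 M T^-2]
Right side: [dimensionless]

The two sides have different dimensions, so the equation is NOT dimensionally consistent.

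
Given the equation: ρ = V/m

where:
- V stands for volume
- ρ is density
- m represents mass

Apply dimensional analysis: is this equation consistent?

No

V (volume) has dimensions [L^3].
ρ (density) has dimensions [L^-3 M].
m (mass) has dimensions [M].

Left side: [L^-3 M]
Right side: [L^3 M^-1]

The two sides have different dimensions, so the equation is NOT dimensionally consistent.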